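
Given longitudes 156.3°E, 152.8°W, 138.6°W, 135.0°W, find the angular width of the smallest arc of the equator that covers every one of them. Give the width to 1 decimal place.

68.7°

Sort the longitudes: -152.8°, -138.6°, -135.0°, +156.3°.
Eastward gaps between consecutive values (wrapping around): 14.2°, 3.6°, 291.3°, 50.9°.
Largest gap = 291.3° ⇒ minimal covering band is its complement: 360° − 291.3° = 68.7°.
Band runs from +156.3° eastward to -135.0°, crossing the antimeridian.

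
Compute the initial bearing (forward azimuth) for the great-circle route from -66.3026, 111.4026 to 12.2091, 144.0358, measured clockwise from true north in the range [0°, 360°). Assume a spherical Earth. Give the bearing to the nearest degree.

32°

Δλ = 144.0358 − 111.4026 = 32.6332°.
θ = atan2( sin Δλ · cos φ₂ , cos φ₁ · sin φ₂ − sin φ₁ · cos φ₂ · cos Δλ )
  = atan2(0.52706, 0.83869) = 32.147° → normalised to [0°, 360°): 32.147°.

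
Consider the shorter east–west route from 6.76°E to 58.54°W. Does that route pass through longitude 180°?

No

Signed shortest Δλ = ((-58.54 − 6.76 + 180) mod 360) − 180 = -65.3°.
Going west by 65.3° from +6.76° reaches -58.54° without touching 180°.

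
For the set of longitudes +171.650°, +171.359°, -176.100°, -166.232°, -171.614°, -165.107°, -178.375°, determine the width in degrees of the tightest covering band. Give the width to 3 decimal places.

23.534°

Sort the longitudes: -178.375°, -176.100°, -171.614°, -166.232°, -165.107°, +171.359°, +171.650°.
Eastward gaps between consecutive values (wrapping around): 2.275°, 4.486°, 5.382°, 1.125°, 336.466°, 0.291°, 9.975°.
Largest gap = 336.466° ⇒ minimal covering band is its complement: 360° − 336.466° = 23.534°.
Band runs from +171.359° eastward to -165.107°, crossing the antimeridian.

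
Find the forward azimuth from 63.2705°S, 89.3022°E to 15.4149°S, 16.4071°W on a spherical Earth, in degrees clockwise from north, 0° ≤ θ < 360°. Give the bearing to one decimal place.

Δλ = -16.4071 − 89.3022 = -105.7093°.
θ = atan2( sin Δλ · cos φ₂ , cos φ₁ · sin φ₂ − sin φ₁ · cos φ₂ · cos Δλ )
  = atan2(-0.92802, -0.35268) = -110.809° → normalised to [0°, 360°): 249.191°.

249.2°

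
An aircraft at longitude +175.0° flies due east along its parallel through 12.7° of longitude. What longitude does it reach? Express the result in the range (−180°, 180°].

-172.3°

Start at +175.0°; shift +12.7° → +187.7°.
+187.7° lies outside (−180°, 180°]; subtract 360° → -172.3°.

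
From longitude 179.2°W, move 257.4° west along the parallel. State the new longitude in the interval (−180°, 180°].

Start at -179.2°; shift −257.4° → -436.6°.
-436.6° lies outside (−180°, 180°]; add 360° → -76.6°.

76.6°W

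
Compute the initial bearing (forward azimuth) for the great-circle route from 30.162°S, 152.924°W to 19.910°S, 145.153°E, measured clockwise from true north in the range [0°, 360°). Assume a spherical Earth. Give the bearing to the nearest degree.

Δλ = 145.153 − -152.924 = 298.077°; wrapped into (−180°, 180°]: -61.923°.
θ = atan2( sin Δλ · cos φ₂ , cos φ₁ · sin φ₂ − sin φ₁ · cos φ₂ · cos Δλ )
  = atan2(-0.82958, -0.07209) = -94.967° → normalised to [0°, 360°): 265.033°.

265°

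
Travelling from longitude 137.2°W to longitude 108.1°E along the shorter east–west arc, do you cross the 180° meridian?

Naïve |108.1 − -137.2| = 245.3° > 180°, so the shorter arc goes the other way round — across 180°.
Signed shortest Δλ = ((108.1 − -137.2 + 180) mod 360) − 180 = -114.7°.
Going west by 114.7° from -137.2° passes through 180° before reaching +108.1°.

Yes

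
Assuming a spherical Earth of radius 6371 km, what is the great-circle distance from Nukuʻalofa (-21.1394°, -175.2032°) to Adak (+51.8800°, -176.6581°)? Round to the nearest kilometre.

8121 km

Δλ = -176.6581 − -175.2032 = -1.4549°.
Δφ = 51.8800 − -21.1394 = 73.0194°.
a = sin²(Δφ/2) + cos φ₁ · cos φ₂ · sin²(Δλ/2) = 0.354069.
c = 2·atan2(√a, √(1−a)) = 1.27462 rad → d = 6371·c ≈ 8120.62 km.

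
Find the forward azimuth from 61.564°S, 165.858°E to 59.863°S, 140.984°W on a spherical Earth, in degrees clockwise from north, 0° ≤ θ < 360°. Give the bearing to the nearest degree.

110°

Δλ = -140.984 − 165.858 = -306.842°; wrapped into (−180°, 180°]: 53.158°.
θ = atan2( sin Δλ · cos φ₂ , cos φ₁ · sin φ₂ − sin φ₁ · cos φ₂ · cos Δλ )
  = atan2(0.40180, -0.14709) = 110.106° → normalised to [0°, 360°): 110.106°.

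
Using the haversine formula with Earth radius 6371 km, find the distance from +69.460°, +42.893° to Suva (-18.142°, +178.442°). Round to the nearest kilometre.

13563 km

Δλ = 178.442 − 42.893 = 135.549°.
Δφ = -18.142 − 69.460 = -87.602°.
a = sin²(Δφ/2) + cos φ₁ · cos φ₂ · sin²(Δλ/2) = 0.764795.
c = 2·atan2(√a, √(1−a)) = 2.12891 rad → d = 6371·c ≈ 13563.30 km.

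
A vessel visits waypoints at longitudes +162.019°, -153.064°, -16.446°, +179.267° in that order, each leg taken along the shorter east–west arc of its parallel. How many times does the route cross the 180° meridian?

2

Leg 1: +162.019° → -153.064°, shortest Δλ = 44.917° (east) — crosses 180°.
Leg 2: -153.064° → -16.446°, shortest Δλ = 136.618° (east) — does not cross 180°.
Leg 3: -16.446° → +179.267°, shortest Δλ = -164.287° (west) — crosses 180°.
Total crossings: 2.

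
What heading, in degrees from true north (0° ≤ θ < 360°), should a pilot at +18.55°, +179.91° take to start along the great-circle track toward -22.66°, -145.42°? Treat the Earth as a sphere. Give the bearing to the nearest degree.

Δλ = -145.42 − 179.91 = -325.33°; wrapped into (−180°, 180°]: 34.67°.
θ = atan2( sin Δλ · cos φ₂ , cos φ₁ · sin φ₂ − sin φ₁ · cos φ₂ · cos Δλ )
  = atan2(0.52494, -0.60669) = 139.132° → normalised to [0°, 360°): 139.132°.

139°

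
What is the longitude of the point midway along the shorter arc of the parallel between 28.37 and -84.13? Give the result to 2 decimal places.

-27.88°

Signed shortest Δλ from +28.37° to -84.13° is -112.50°.
Midpoint longitude = +28.37° + (-112.50°)/2 = +28.37° − 56.25° = -27.88°.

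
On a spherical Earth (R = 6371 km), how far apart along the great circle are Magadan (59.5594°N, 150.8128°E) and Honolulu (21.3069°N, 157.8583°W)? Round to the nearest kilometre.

5842 km

Δλ = -157.8583 − 150.8128 = -308.6711°; wrapped into (−180°, 180°]: 51.3289°.
Δφ = 21.3069 − 59.5594 = -38.2525°.
a = sin²(Δφ/2) + cos φ₁ · cos φ₂ · sin²(Δλ/2) = 0.195893.
c = 2·atan2(√a, √(1−a)) = 0.91699 rad → d = 6371·c ≈ 5842.13 km.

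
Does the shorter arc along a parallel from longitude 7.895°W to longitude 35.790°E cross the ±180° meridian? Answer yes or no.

No

Signed shortest Δλ = ((35.790 − -7.895 + 180) mod 360) − 180 = 43.685°.
Going east by 43.685° from -7.895° reaches +35.790° without touching 180°.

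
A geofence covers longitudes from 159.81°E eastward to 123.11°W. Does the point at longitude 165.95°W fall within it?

Band width going east from +159.81° to -123.11°: ((-123.11 − 159.81) mod 360) = 77.08°.
Offset of -165.95° east of the west edge: ((-165.95 − 159.81) mod 360) = 34.24°.
34.24° ≤ 77.08° ⇒ inside.

Yes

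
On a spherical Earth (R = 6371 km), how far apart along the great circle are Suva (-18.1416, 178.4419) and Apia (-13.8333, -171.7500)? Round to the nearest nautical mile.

Δλ = -171.7500 − 178.4419 = -350.1919°; wrapped into (−180°, 180°]: 9.8081°.
Δφ = -13.8333 − -18.1416 = 4.3083°.
a = sin²(Δφ/2) + cos φ₁ · cos φ₂ · sin²(Δλ/2) = 0.008156.
c = 2·atan2(√a, √(1−a)) = 0.18087 rad → d = 6371·c ≈ 1152.32 km ≈ 622.21 nmi.

622 nmi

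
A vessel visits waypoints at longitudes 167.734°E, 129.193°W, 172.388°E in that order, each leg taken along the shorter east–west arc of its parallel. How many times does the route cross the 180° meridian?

Leg 1: +167.734° → -129.193°, shortest Δλ = 63.073° (east) — crosses 180°.
Leg 2: -129.193° → +172.388°, shortest Δλ = -58.419° (west) — crosses 180°.
Total crossings: 2.

2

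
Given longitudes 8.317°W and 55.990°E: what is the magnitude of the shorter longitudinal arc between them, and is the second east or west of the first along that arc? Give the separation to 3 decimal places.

64.307° east

Raw difference: 55.990 − -8.317 = 64.307°.
Normalise into (−180°, 180°]: 64.307° stays 64.307°.
Positive ⇒ the second point lies to the east; separation 64.307°.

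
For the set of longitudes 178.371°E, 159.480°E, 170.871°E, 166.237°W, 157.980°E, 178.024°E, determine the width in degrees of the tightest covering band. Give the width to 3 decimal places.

Sort the longitudes: -166.237°, +157.980°, +159.480°, +170.871°, +178.024°, +178.371°.
Eastward gaps between consecutive values (wrapping around): 324.217°, 1.500°, 11.391°, 7.153°, 0.347°, 15.392°.
Largest gap = 324.217° ⇒ minimal covering band is its complement: 360° − 324.217° = 35.783°.
Band runs from +157.980° eastward to -166.237°, crossing the antimeridian.

35.783°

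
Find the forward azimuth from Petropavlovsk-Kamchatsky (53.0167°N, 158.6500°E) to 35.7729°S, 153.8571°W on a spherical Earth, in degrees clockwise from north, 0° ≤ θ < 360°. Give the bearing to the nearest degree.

Δλ = -153.8571 − 158.6500 = -312.5071°; wrapped into (−180°, 180°]: 47.4929°.
θ = atan2( sin Δλ · cos φ₂ , cos φ₁ · sin φ₂ − sin φ₁ · cos φ₂ · cos Δλ )
  = atan2(0.59811, -0.78958) = 142.856° → normalised to [0°, 360°): 142.856°.

143°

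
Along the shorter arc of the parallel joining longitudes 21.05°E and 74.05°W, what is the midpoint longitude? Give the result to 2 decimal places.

Signed shortest Δλ from +21.05° to -74.05° is -95.10°.
Midpoint longitude = +21.05° + (-95.10°)/2 = +21.05° − 47.55° = -26.50°.

26.50°W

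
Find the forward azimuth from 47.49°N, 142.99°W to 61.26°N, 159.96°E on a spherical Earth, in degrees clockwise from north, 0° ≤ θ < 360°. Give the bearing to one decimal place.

Δλ = 159.96 − -142.99 = 302.95°; wrapped into (−180°, 180°]: -57.05°.
θ = atan2( sin Δλ · cos φ₂ , cos φ₁ · sin φ₂ − sin φ₁ · cos φ₂ · cos Δλ )
  = atan2(-0.40349, 0.39969) = -45.271° → normalised to [0°, 360°): 314.729°.

314.7°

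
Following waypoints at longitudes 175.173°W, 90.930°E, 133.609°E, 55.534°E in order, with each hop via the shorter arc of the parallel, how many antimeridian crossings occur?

Leg 1: -175.173° → +90.930°, shortest Δλ = -93.897° (west) — crosses 180°.
Leg 2: +90.930° → +133.609°, shortest Δλ = 42.679° (east) — does not cross 180°.
Leg 3: +133.609° → +55.534°, shortest Δλ = -78.075° (west) — does not cross 180°.
Total crossings: 1.

1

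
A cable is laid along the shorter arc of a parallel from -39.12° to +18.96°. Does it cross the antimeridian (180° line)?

Signed shortest Δλ = ((18.96 − -39.12 + 180) mod 360) − 180 = 58.08°.
Going east by 58.08° from -39.12° reaches +18.96° without touching 180°.

No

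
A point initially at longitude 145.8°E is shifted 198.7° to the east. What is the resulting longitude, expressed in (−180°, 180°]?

Start at +145.8°; shift +198.7° → +344.5°.
+344.5° lies outside (−180°, 180°]; subtract 360° → -15.5°.

15.5°W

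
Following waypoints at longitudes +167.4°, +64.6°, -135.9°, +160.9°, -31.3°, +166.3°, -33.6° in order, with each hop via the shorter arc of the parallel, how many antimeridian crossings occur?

5

Leg 1: +167.4° → +64.6°, shortest Δλ = -102.8° (west) — does not cross 180°.
Leg 2: +64.6° → -135.9°, shortest Δλ = 159.5° (east) — crosses 180°.
Leg 3: -135.9° → +160.9°, shortest Δλ = -63.2° (west) — crosses 180°.
Leg 4: +160.9° → -31.3°, shortest Δλ = 167.8° (east) — crosses 180°.
Leg 5: -31.3° → +166.3°, shortest Δλ = -162.4° (west) — crosses 180°.
Leg 6: +166.3° → -33.6°, shortest Δλ = 160.1° (east) — crosses 180°.
Total crossings: 5.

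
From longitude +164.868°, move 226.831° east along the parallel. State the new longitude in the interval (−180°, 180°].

Start at +164.868°; shift +226.831° → +391.699°.
+391.699° lies outside (−180°, 180°]; subtract 360° → +31.699°.

+31.699°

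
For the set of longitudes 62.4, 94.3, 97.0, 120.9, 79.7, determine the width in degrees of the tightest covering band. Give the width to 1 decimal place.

Sort the longitudes: +62.4°, +79.7°, +94.3°, +97.0°, +120.9°.
Eastward gaps between consecutive values (wrapping around): 17.3°, 14.6°, 2.7°, 23.9°, 301.5°.
Largest gap = 301.5° ⇒ minimal covering band is its complement: 360° − 301.5° = 58.5°.
Band runs from +62.4° eastward to +120.9°.

58.5°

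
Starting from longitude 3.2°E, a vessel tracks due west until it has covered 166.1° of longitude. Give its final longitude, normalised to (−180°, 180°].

162.9°W

Start at +3.2°; shift −166.1° → -162.9°.
-162.9° already lies in (−180°, 180°].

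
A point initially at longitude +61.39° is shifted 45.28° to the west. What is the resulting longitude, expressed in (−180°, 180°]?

+16.11°

Start at +61.39°; shift −45.28° → +16.11°.
+16.11° already lies in (−180°, 180°].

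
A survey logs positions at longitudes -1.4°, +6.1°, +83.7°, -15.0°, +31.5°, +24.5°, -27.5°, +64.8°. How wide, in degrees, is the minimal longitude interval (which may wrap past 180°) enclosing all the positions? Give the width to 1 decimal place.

111.2°

Sort the longitudes: -27.5°, -15.0°, -1.4°, +6.1°, +24.5°, +31.5°, +64.8°, +83.7°.
Eastward gaps between consecutive values (wrapping around): 12.5°, 13.6°, 7.5°, 18.4°, 7.0°, 33.3°, 18.9°, 248.8°.
Largest gap = 248.8° ⇒ minimal covering band is its complement: 360° − 248.8° = 111.2°.
Band runs from -27.5° eastward to +83.7°.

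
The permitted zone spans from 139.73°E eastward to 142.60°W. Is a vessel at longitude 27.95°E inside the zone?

No

Band width going east from +139.73° to -142.60°: ((-142.60 − 139.73) mod 360) = 77.67°.
Offset of +27.95° east of the west edge: ((27.95 − 139.73) mod 360) = 248.22°.
248.22° > 77.67° ⇒ outside.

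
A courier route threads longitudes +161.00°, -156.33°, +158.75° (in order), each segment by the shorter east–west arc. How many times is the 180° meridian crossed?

2

Leg 1: +161.00° → -156.33°, shortest Δλ = 42.67° (east) — crosses 180°.
Leg 2: -156.33° → +158.75°, shortest Δλ = -44.92° (west) — crosses 180°.
Total crossings: 2.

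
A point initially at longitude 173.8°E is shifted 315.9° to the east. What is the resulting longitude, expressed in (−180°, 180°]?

Start at +173.8°; shift +315.9° → +489.7°.
+489.7° lies outside (−180°, 180°]; subtract 360° → +129.7°.

129.7°E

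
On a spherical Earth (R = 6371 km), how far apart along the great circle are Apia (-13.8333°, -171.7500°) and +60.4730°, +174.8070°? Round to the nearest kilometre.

Δλ = 174.8070 − -171.7500 = 346.5570°; wrapped into (−180°, 180°]: -13.4430°.
Δφ = 60.4730 − -13.8333 = 74.3063°.
a = sin²(Δφ/2) + cos φ₁ · cos φ₂ · sin²(Δλ/2) = 0.371308.
c = 2·atan2(√a, √(1−a)) = 1.31048 rad → d = 6371·c ≈ 8349.09 km.

8349 km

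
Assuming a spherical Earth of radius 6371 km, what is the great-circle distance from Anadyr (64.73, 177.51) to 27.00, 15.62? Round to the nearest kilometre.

Δλ = 15.62 − 177.51 = -161.89°.
Δφ = 27.00 − 64.73 = -37.73°.
a = sin²(Δφ/2) + cos φ₁ · cos φ₂ · sin²(Δλ/2) = 0.475484.
c = 2·atan2(√a, √(1−a)) = 1.52174 rad → d = 6371·c ≈ 9695.04 km.

9695 km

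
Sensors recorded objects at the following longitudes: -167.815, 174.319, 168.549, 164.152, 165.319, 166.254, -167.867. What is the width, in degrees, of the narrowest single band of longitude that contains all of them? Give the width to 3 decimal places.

Sort the longitudes: -167.867°, -167.815°, +164.152°, +165.319°, +166.254°, +168.549°, +174.319°.
Eastward gaps between consecutive values (wrapping around): 0.052°, 331.967°, 1.167°, 0.935°, 2.295°, 5.770°, 17.814°.
Largest gap = 331.967° ⇒ minimal covering band is its complement: 360° − 331.967° = 28.033°.
Band runs from +164.152° eastward to -167.815°, crossing the antimeridian.

28.033°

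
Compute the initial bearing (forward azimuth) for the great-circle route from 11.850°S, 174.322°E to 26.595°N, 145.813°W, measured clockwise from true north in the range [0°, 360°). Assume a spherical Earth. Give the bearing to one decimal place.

44.7°

Δλ = -145.813 − 174.322 = -320.135°; wrapped into (−180°, 180°]: 39.865°.
θ = atan2( sin Δλ · cos φ₂ , cos φ₁ · sin φ₂ − sin φ₁ · cos φ₂ · cos Δλ )
  = atan2(0.57316, 0.57908) = 44.706° → normalised to [0°, 360°): 44.706°.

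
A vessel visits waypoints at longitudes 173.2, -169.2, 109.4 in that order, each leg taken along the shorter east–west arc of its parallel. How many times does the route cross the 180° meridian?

Leg 1: +173.2° → -169.2°, shortest Δλ = 17.6° (east) — crosses 180°.
Leg 2: -169.2° → +109.4°, shortest Δλ = -81.4° (west) — crosses 180°.
Total crossings: 2.

2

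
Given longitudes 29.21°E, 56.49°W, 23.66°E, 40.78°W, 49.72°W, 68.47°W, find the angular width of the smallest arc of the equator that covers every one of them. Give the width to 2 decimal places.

Sort the longitudes: -68.47°, -56.49°, -49.72°, -40.78°, +23.66°, +29.21°.
Eastward gaps between consecutive values (wrapping around): 11.98°, 6.77°, 8.94°, 64.44°, 5.55°, 262.32°.
Largest gap = 262.32° ⇒ minimal covering band is its complement: 360° − 262.32° = 97.68°.
Band runs from -68.47° eastward to +29.21°.

97.68°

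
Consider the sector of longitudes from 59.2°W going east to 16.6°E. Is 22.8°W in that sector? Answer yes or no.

Yes

Band width going east from -59.2° to +16.6°: ((16.6 − -59.2) mod 360) = 75.8°.
Offset of -22.8° east of the west edge: ((-22.8 − -59.2) mod 360) = 36.4°.
36.4° ≤ 75.8° ⇒ inside.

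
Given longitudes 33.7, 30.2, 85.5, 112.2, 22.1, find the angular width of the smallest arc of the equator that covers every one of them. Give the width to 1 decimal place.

90.1°

Sort the longitudes: +22.1°, +30.2°, +33.7°, +85.5°, +112.2°.
Eastward gaps between consecutive values (wrapping around): 8.1°, 3.5°, 51.8°, 26.7°, 269.9°.
Largest gap = 269.9° ⇒ minimal covering band is its complement: 360° − 269.9° = 90.1°.
Band runs from +22.1° eastward to +112.2°.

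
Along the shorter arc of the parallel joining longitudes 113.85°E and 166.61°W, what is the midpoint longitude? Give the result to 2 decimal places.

Signed shortest Δλ from +113.85° to -166.61° is +79.54°.
Midpoint longitude = +113.85° + (+79.54°)/2 = +113.85° + 39.77° = +153.62°.
(The naïve average (+113.85 + -166.61)/2 = -26.38° is on the wrong side of the globe.)

153.62°E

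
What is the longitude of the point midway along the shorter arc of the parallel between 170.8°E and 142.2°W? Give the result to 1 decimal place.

165.7°W

Signed shortest Δλ from +170.8° to -142.2° is +47.0°.
Midpoint longitude = +170.8° + (+47.0°)/2 = +170.8° + 23.5° = +194.3°.
Normalise into (−180°, 180°]: -165.7°.
(The naïve average (+170.8 + -142.2)/2 = 14.3° is on the wrong side of the globe.)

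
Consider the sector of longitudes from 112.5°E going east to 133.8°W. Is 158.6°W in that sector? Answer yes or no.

Yes

Band width going east from +112.5° to -133.8°: ((-133.8 − 112.5) mod 360) = 113.7°.
Offset of -158.6° east of the west edge: ((-158.6 − 112.5) mod 360) = 88.9°.
88.9° ≤ 113.7° ⇒ inside.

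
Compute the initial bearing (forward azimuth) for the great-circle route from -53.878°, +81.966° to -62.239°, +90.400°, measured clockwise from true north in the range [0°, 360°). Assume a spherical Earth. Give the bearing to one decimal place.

155.4°

Δλ = 90.400 − 81.966 = 8.434°.
θ = atan2( sin Δλ · cos φ₂ , cos φ₁ · sin φ₂ − sin φ₁ · cos φ₂ · cos Δλ )
  = atan2(0.06832, -0.14948) = 155.438° → normalised to [0°, 360°): 155.438°.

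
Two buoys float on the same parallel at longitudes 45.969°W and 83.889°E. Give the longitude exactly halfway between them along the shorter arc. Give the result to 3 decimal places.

18.960°E

Signed shortest Δλ from -45.969° to +83.889° is +129.858°.
Midpoint longitude = -45.969° + (+129.858°)/2 = -45.969° + 64.929° = +18.960°.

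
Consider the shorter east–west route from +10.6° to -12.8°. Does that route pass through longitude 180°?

No

Signed shortest Δλ = ((-12.8 − 10.6 + 180) mod 360) − 180 = -23.4°.
Going west by 23.4° from +10.6° reaches -12.8° without touching 180°.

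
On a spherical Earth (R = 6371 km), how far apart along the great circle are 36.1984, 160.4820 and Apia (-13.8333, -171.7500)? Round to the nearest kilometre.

6281 km

Δλ = -171.7500 − 160.4820 = -332.2320°; wrapped into (−180°, 180°]: 27.7680°.
Δφ = -13.8333 − 36.1984 = -50.0317°.
a = sin²(Δφ/2) + cos φ₁ · cos φ₂ · sin²(Δλ/2) = 0.223936.
c = 2·atan2(√a, √(1−a)) = 0.98588 rad → d = 6371·c ≈ 6281.05 km.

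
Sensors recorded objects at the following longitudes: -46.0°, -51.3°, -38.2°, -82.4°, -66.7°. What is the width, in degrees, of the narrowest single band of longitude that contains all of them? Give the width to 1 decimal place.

Sort the longitudes: -82.4°, -66.7°, -51.3°, -46.0°, -38.2°.
Eastward gaps between consecutive values (wrapping around): 15.7°, 15.4°, 5.3°, 7.8°, 315.8°.
Largest gap = 315.8° ⇒ minimal covering band is its complement: 360° − 315.8° = 44.2°.
Band runs from -82.4° eastward to -38.2°.

44.2°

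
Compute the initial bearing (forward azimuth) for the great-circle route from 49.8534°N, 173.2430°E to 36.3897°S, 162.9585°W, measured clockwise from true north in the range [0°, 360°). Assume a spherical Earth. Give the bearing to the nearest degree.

Δλ = -162.9585 − 173.2430 = -336.2015°; wrapped into (−180°, 180°]: 23.7985°.
θ = atan2( sin Δλ · cos φ₂ , cos φ₁ · sin φ₂ − sin φ₁ · cos φ₂ · cos Δλ )
  = atan2(0.32483, -0.94553) = 161.040° → normalised to [0°, 360°): 161.040°.

161°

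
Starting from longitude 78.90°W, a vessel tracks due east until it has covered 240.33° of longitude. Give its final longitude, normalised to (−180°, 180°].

Start at -78.90°; shift +240.33° → +161.43°.
+161.43° already lies in (−180°, 180°].

161.43°E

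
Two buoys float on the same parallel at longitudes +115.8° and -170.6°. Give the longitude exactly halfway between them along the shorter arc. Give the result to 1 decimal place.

Signed shortest Δλ from +115.8° to -170.6° is +73.6°.
Midpoint longitude = +115.8° + (+73.6°)/2 = +115.8° + 36.8° = +152.6°.
(The naïve average (+115.8 + -170.6)/2 = -27.4° is on the wrong side of the globe.)

+152.6°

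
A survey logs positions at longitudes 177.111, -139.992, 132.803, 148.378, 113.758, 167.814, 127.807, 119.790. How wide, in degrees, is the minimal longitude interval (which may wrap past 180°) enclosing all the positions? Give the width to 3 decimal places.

106.250°

Sort the longitudes: -139.992°, +113.758°, +119.790°, +127.807°, +132.803°, +148.378°, +167.814°, +177.111°.
Eastward gaps between consecutive values (wrapping around): 253.750°, 6.032°, 8.017°, 4.996°, 15.575°, 19.436°, 9.297°, 42.897°.
Largest gap = 253.750° ⇒ minimal covering band is its complement: 360° − 253.750° = 106.250°.
Band runs from +113.758° eastward to -139.992°, crossing the antimeridian.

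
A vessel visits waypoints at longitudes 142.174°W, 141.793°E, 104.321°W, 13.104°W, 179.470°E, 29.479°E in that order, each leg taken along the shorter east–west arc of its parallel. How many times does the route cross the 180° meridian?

3

Leg 1: -142.174° → +141.793°, shortest Δλ = -76.033° (west) — crosses 180°.
Leg 2: +141.793° → -104.321°, shortest Δλ = 113.886° (east) — crosses 180°.
Leg 3: -104.321° → -13.104°, shortest Δλ = 91.217° (east) — does not cross 180°.
Leg 4: -13.104° → +179.470°, shortest Δλ = -167.426° (west) — crosses 180°.
Leg 5: +179.470° → +29.479°, shortest Δλ = -149.991° (west) — does not cross 180°.
Total crossings: 3.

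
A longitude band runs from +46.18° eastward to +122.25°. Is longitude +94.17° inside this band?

Band width going east from +46.18° to +122.25°: ((122.25 − 46.18) mod 360) = 76.07°.
Offset of +94.17° east of the west edge: ((94.17 − 46.18) mod 360) = 47.99°.
47.99° ≤ 76.07° ⇒ inside.

Yes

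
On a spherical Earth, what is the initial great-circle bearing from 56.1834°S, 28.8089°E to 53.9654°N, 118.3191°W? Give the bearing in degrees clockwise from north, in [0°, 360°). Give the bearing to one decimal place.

277.1°

Δλ = -118.3191 − 28.8089 = -147.1280°.
θ = atan2( sin Δλ · cos φ₂ , cos φ₁ · sin φ₂ − sin φ₁ · cos φ₂ · cos Δλ )
  = atan2(-0.31929, 0.03955) = -82.938° → normalised to [0°, 360°): 277.062°.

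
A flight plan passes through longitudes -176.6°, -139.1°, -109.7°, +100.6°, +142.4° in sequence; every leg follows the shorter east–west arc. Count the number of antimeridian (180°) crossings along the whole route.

Leg 1: -176.6° → -139.1°, shortest Δλ = 37.5° (east) — does not cross 180°.
Leg 2: -139.1° → -109.7°, shortest Δλ = 29.4° (east) — does not cross 180°.
Leg 3: -109.7° → +100.6°, shortest Δλ = -149.7° (west) — crosses 180°.
Leg 4: +100.6° → +142.4°, shortest Δλ = 41.8° (east) — does not cross 180°.
Total crossings: 1.

1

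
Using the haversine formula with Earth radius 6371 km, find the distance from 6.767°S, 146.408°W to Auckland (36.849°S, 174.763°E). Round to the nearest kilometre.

5159 km

Δλ = 174.763 − -146.408 = 321.171°; wrapped into (−180°, 180°]: -38.829°.
Δφ = -36.849 − -6.767 = -30.082°.
a = sin²(Δφ/2) + cos φ₁ · cos φ₂ · sin²(Δλ/2) = 0.155145.
c = 2·atan2(√a, √(1−a)) = 0.80971 rad → d = 6371·c ≈ 5158.66 km.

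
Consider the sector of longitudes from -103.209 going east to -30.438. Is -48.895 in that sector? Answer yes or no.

Yes

Band width going east from -103.209° to -30.438°: ((-30.438 − -103.209) mod 360) = 72.771°.
Offset of -48.895° east of the west edge: ((-48.895 − -103.209) mod 360) = 54.314°.
54.314° ≤ 72.771° ⇒ inside.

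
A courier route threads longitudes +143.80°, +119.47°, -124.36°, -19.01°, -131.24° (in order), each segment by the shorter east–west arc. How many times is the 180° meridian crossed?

1

Leg 1: +143.80° → +119.47°, shortest Δλ = -24.33° (west) — does not cross 180°.
Leg 2: +119.47° → -124.36°, shortest Δλ = 116.17° (east) — crosses 180°.
Leg 3: -124.36° → -19.01°, shortest Δλ = 105.35° (east) — does not cross 180°.
Leg 4: -19.01° → -131.24°, shortest Δλ = -112.23° (west) — does not cross 180°.
Total crossings: 1.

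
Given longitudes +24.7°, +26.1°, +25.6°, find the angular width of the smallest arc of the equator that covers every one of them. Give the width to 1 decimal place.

Sort the longitudes: +24.7°, +25.6°, +26.1°.
Eastward gaps between consecutive values (wrapping around): 0.9°, 0.5°, 358.6°.
Largest gap = 358.6° ⇒ minimal covering band is its complement: 360° − 358.6° = 1.4°.
Band runs from +24.7° eastward to +26.1°.

1.4°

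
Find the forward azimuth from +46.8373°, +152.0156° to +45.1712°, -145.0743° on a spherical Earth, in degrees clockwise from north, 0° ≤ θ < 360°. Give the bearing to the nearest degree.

Δλ = -145.0743 − 152.0156 = -297.0899°; wrapped into (−180°, 180°]: 62.9101°.
θ = atan2( sin Δλ · cos φ₂ , cos φ₁ · sin φ₂ − sin φ₁ · cos φ₂ · cos Δλ )
  = atan2(0.62765, 0.25098) = 68.205° → normalised to [0°, 360°): 68.205°.

68°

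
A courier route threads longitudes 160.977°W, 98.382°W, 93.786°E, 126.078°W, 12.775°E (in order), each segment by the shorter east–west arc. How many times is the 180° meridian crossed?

Leg 1: -160.977° → -98.382°, shortest Δλ = 62.595° (east) — does not cross 180°.
Leg 2: -98.382° → +93.786°, shortest Δλ = -167.832° (west) — crosses 180°.
Leg 3: +93.786° → -126.078°, shortest Δλ = 140.136° (east) — crosses 180°.
Leg 4: -126.078° → +12.775°, shortest Δλ = 138.853° (east) — does not cross 180°.
Total crossings: 2.

2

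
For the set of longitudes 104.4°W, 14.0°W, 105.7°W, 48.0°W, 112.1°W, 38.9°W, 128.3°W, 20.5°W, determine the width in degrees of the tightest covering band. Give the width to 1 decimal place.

114.3°

Sort the longitudes: -128.3°, -112.1°, -105.7°, -104.4°, -48.0°, -38.9°, -20.5°, -14.0°.
Eastward gaps between consecutive values (wrapping around): 16.2°, 6.4°, 1.3°, 56.4°, 9.1°, 18.4°, 6.5°, 245.7°.
Largest gap = 245.7° ⇒ minimal covering band is its complement: 360° − 245.7° = 114.3°.
Band runs from -128.3° eastward to -14.0°.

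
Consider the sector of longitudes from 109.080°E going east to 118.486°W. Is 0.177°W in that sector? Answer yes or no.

No

Band width going east from +109.080° to -118.486°: ((-118.486 − 109.080) mod 360) = 132.434°.
Offset of -0.177° east of the west edge: ((-0.177 − 109.080) mod 360) = 250.743°.
250.743° > 132.434° ⇒ outside.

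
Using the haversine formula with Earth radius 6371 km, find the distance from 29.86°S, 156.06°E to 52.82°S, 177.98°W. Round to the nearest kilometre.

3312 km

Δλ = -177.98 − 156.06 = -334.04°; wrapped into (−180°, 180°]: 25.96°.
Δφ = -52.82 − -29.86 = -22.96°.
a = sin²(Δφ/2) + cos φ₁ · cos φ₂ · sin²(Δλ/2) = 0.066052.
c = 2·atan2(√a, √(1−a)) = 0.51984 rad → d = 6371·c ≈ 3311.93 km.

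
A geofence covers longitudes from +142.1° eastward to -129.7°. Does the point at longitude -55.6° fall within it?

No

Band width going east from +142.1° to -129.7°: ((-129.7 − 142.1) mod 360) = 88.2°.
Offset of -55.6° east of the west edge: ((-55.6 − 142.1) mod 360) = 162.3°.
162.3° > 88.2° ⇒ outside.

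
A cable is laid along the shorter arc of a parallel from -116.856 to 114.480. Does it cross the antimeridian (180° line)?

Yes

Naïve |114.480 − -116.856| = 231.336° > 180°, so the shorter arc goes the other way round — across 180°.
Signed shortest Δλ = ((114.480 − -116.856 + 180) mod 360) − 180 = -128.664°.
Going west by 128.664° from -116.856° passes through 180° before reaching +114.480°.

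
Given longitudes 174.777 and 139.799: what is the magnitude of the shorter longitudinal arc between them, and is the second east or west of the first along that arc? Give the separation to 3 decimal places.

Raw difference: 139.799 − 174.777 = -34.978°.
Normalise into (−180°, 180°]: -34.978° stays -34.978°.
Negative ⇒ the second point lies to the west; separation 34.978°.

34.978° west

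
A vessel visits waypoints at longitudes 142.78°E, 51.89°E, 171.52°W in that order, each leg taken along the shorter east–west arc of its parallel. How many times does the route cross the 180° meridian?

Leg 1: +142.78° → +51.89°, shortest Δλ = -90.89° (west) — does not cross 180°.
Leg 2: +51.89° → -171.52°, shortest Δλ = 136.59° (east) — crosses 180°.
Total crossings: 1.

1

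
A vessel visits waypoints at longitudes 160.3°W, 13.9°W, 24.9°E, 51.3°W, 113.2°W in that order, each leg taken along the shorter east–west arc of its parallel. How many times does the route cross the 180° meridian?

Leg 1: -160.3° → -13.9°, shortest Δλ = 146.4° (east) — does not cross 180°.
Leg 2: -13.9° → +24.9°, shortest Δλ = 38.8° (east) — does not cross 180°.
Leg 3: +24.9° → -51.3°, shortest Δλ = -76.2° (west) — does not cross 180°.
Leg 4: -51.3° → -113.2°, shortest Δλ = -61.9° (west) — does not cross 180°.
Total crossings: 0.

0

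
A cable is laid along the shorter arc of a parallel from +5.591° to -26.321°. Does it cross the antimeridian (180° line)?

Signed shortest Δλ = ((-26.321 − 5.591 + 180) mod 360) − 180 = -31.912°.
Going west by 31.912° from +5.591° reaches -26.321° without touching 180°.

No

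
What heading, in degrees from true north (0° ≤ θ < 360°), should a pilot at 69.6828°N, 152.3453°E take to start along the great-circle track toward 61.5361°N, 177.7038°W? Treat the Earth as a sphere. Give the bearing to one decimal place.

Δλ = -177.7038 − 152.3453 = -330.0491°; wrapped into (−180°, 180°]: 29.9509°.
θ = atan2( sin Δλ · cos φ₂ , cos φ₁ · sin φ₂ − sin φ₁ · cos φ₂ · cos Δλ )
  = atan2(0.23795, -0.08202) = 109.019° → normalised to [0°, 360°): 109.019°.

109.0°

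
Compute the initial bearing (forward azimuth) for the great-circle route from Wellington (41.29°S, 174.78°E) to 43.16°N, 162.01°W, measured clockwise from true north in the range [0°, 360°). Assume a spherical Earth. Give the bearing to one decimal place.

Δλ = -162.01 − 174.78 = -336.79°; wrapped into (−180°, 180°]: 23.21°.
θ = atan2( sin Δλ · cos φ₂ , cos φ₁ · sin φ₂ − sin φ₁ · cos φ₂ · cos Δλ )
  = atan2(0.28748, 0.95636) = 16.731° → normalised to [0°, 360°): 16.731°.

16.7°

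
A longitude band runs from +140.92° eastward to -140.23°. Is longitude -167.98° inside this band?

Yes

Band width going east from +140.92° to -140.23°: ((-140.23 − 140.92) mod 360) = 78.85°.
Offset of -167.98° east of the west edge: ((-167.98 − 140.92) mod 360) = 51.10°.
51.10° ≤ 78.85° ⇒ inside.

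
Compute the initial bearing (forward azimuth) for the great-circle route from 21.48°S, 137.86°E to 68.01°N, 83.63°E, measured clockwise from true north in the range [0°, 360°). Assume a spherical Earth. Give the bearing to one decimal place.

342.1°

Δλ = 83.63 − 137.86 = -54.23°.
θ = atan2( sin Δλ · cos φ₂ , cos φ₁ · sin φ₂ − sin φ₁ · cos φ₂ · cos Δλ )
  = atan2(-0.30381, 0.94299) = -17.858° → normalised to [0°, 360°): 342.142°.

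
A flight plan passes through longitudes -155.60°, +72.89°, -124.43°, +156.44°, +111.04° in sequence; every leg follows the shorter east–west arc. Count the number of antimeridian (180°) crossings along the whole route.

3

Leg 1: -155.60° → +72.89°, shortest Δλ = -131.51° (west) — crosses 180°.
Leg 2: +72.89° → -124.43°, shortest Δλ = 162.68° (east) — crosses 180°.
Leg 3: -124.43° → +156.44°, shortest Δλ = -79.13° (west) — crosses 180°.
Leg 4: +156.44° → +111.04°, shortest Δλ = -45.4° (west) — does not cross 180°.
Total crossings: 3.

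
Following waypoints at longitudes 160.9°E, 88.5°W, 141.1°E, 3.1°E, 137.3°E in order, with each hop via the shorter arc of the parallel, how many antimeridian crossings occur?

2

Leg 1: +160.9° → -88.5°, shortest Δλ = 110.6° (east) — crosses 180°.
Leg 2: -88.5° → +141.1°, shortest Δλ = -130.4° (west) — crosses 180°.
Leg 3: +141.1° → +3.1°, shortest Δλ = -138.0° (west) — does not cross 180°.
Leg 4: +3.1° → +137.3°, shortest Δλ = 134.2° (east) — does not cross 180°.
Total crossings: 2.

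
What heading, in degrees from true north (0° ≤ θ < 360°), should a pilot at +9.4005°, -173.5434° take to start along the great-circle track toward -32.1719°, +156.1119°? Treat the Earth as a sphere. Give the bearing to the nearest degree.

Δλ = 156.1119 − -173.5434 = 329.6553°; wrapped into (−180°, 180°]: -30.3447°.
θ = atan2( sin Δλ · cos φ₂ , cos φ₁ · sin φ₂ − sin φ₁ · cos φ₂ · cos Δλ )
  = atan2(-0.42763, -0.64463) = -146.441° → normalised to [0°, 360°): 213.559°.

214°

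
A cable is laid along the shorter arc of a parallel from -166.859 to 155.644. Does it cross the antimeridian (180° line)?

Naïve |155.644 − -166.859| = 322.503° > 180°, so the shorter arc goes the other way round — across 180°.
Signed shortest Δλ = ((155.644 − -166.859 + 180) mod 360) − 180 = -37.497°.
Going west by 37.497° from -166.859° passes through 180° before reaching +155.644°.

Yes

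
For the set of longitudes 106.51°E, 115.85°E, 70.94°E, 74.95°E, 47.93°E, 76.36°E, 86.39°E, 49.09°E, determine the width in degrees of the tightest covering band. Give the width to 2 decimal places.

67.92°

Sort the longitudes: +47.93°, +49.09°, +70.94°, +74.95°, +76.36°, +86.39°, +106.51°, +115.85°.
Eastward gaps between consecutive values (wrapping around): 1.16°, 21.85°, 4.01°, 1.41°, 10.03°, 20.12°, 9.34°, 292.08°.
Largest gap = 292.08° ⇒ minimal covering band is its complement: 360° − 292.08° = 67.92°.
Band runs from +47.93° eastward to +115.85°.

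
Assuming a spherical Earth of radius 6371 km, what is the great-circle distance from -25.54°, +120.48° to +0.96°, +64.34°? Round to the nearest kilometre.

Δλ = 64.34 − 120.48 = -56.14°.
Δφ = 0.96 − -25.54 = 26.50°.
a = sin²(Δφ/2) + cos φ₁ · cos φ₂ · sin²(Δλ/2) = 0.252286.
c = 2·atan2(√a, √(1−a)) = 1.05247 rad → d = 6371·c ≈ 6705.28 km.

6705 km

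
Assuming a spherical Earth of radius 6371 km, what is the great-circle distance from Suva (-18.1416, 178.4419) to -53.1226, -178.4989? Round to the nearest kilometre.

3899 km

Δλ = -178.4989 − 178.4419 = -356.9408°; wrapped into (−180°, 180°]: 3.0592°.
Δφ = -53.1226 − -18.1416 = -34.9810°.
a = sin²(Δφ/2) + cos φ₁ · cos φ₂ · sin²(Δλ/2) = 0.090735.
c = 2·atan2(√a, √(1−a)) = 0.61195 rad → d = 6371·c ≈ 3898.73 km.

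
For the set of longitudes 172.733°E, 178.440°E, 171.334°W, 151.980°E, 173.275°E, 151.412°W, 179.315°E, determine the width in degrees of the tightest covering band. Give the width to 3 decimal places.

56.608°

Sort the longitudes: -171.334°, -151.412°, +151.980°, +172.733°, +173.275°, +178.440°, +179.315°.
Eastward gaps between consecutive values (wrapping around): 19.922°, 303.392°, 20.753°, 0.542°, 5.165°, 0.875°, 9.351°.
Largest gap = 303.392° ⇒ minimal covering band is its complement: 360° − 303.392° = 56.608°.
Band runs from +151.980° eastward to -151.412°, crossing the antimeridian.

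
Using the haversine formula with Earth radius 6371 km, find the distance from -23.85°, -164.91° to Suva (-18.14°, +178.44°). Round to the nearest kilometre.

1840 km

Δλ = 178.44 − -164.91 = 343.35°; wrapped into (−180°, 180°]: -16.65°.
Δφ = -18.14 − -23.85 = 5.71°.
a = sin²(Δφ/2) + cos φ₁ · cos φ₂ · sin²(Δλ/2) = 0.020701.
c = 2·atan2(√a, √(1−a)) = 0.28876 rad → d = 6371·c ≈ 1839.70 km.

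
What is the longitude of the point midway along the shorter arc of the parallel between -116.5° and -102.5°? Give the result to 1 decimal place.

Signed shortest Δλ from -116.5° to -102.5° is +14.0°.
Midpoint longitude = -116.5° + (+14.0°)/2 = -116.5° + 7.0° = -109.5°.

-109.5°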